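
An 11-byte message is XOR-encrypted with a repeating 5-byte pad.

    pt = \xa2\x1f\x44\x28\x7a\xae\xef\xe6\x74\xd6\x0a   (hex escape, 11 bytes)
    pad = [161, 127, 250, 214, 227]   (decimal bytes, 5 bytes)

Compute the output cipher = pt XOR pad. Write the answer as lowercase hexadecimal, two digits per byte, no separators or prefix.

The 5-byte key repeats, so the effective keystream is a1 7f fa d6 e3 a1 7f fa d6 e3 a1.
byte 0: a2 XOR a1 = 03
byte 1: 1f XOR 7f = 60
byte 2: 44 XOR fa = be
byte 3: 28 XOR d6 = fe
byte 4: 7a XOR e3 = 99
byte 5: ae XOR a1 = 0f
byte 6: ef XOR 7f = 90
byte 7: e6 XOR fa = 1c
byte 8: 74 XOR d6 = a2
byte 9: d6 XOR e3 = 35
byte 10: 0a XOR a1 = ab

0360befe990f901ca235ab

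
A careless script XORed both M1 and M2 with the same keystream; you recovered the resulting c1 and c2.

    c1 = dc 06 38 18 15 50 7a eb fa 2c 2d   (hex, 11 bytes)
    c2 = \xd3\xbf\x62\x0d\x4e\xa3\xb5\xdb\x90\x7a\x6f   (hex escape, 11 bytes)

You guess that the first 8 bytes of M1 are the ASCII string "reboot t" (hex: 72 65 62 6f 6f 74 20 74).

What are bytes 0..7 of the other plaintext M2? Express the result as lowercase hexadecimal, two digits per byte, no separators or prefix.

7ddc387a3487ef44

First, c1 ⊕ c2 = (M1 ⊕ K) ⊕ (M2 ⊕ K) = M1 ⊕ M2, so the key drops out. Then M2 = (M1 ⊕ M2) ⊕ M1 over the first 8 bytes.
byte 0: (dc xor d3) xor 72 = 0f xor 72 = 7d
byte 1: (06 xor bf) xor 65 = b9 xor 65 = dc
byte 2: (38 xor 62) xor 62 = 5a xor 62 = 38
byte 3: (18 xor 0d) xor 6f = 15 xor 6f = 7a
byte 4: (15 xor 4e) xor 6f = 5b xor 6f = 34
byte 5: (50 xor a3) xor 74 = f3 xor 74 = 87
byte 6: (7a xor b5) xor 20 = cf xor 20 = ef
byte 7: (eb xor db) xor 74 = 30 xor 74 = 44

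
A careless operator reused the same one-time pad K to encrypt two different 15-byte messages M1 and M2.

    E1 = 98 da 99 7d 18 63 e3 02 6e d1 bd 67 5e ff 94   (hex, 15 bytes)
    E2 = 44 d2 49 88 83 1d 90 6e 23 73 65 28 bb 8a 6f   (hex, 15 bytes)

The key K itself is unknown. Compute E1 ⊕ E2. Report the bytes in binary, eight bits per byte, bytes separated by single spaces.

11011100 00001000 11010000 11110101 10011011 01111110 01110011 01101100 01001101 10100010 11011000 01001111 11100101 01110101 11111011

E1 ⊕ E2 = (M1 ⊕ K) ⊕ (M2 ⊕ K) = M1 ⊕ M2 — the shared key cancels under XOR.
152 XOR  68 = 220
218 XOR 210 =   8
153 XOR  73 = 208
125 XOR 136 = 245
 24 XOR 131 = 155
 99 XOR  29 = 126
227 XOR 144 = 115
  2 XOR 110 = 108
110 XOR  35 =  77
209 XOR 115 = 162
189 XOR 101 = 216
103 XOR  40 =  79
 94 XOR 187 = 229
255 XOR 138 = 117
148 XOR 111 = 251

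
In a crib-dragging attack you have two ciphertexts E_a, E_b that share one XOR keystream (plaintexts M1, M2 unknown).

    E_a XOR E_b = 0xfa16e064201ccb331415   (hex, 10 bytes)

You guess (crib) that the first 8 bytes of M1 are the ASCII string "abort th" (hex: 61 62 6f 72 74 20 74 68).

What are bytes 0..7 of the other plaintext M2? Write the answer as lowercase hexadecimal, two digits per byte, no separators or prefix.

9b748f16543cbf5b

Since E_a ⊕ E_b = M1 ⊕ M2, XORing with the guessed M1 bytes yields the corresponding M2 bytes: M2 = (E_a ⊕ E_b) ⊕ M1.
fa xor 61 = 9b
16 xor 62 = 74
e0 xor 6f = 8f
64 xor 72 = 16
20 xor 74 = 54
1c xor 20 = 3c
cb xor 74 = bf
33 xor 68 = 5b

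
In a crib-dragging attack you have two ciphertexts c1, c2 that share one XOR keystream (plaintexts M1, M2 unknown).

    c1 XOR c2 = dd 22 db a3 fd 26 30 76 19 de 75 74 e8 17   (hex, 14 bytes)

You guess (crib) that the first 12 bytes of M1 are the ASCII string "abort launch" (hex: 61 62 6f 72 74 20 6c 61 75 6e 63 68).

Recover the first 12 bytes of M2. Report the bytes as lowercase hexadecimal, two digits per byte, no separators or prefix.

Since c1 ⊕ c2 = M1 ⊕ M2, XORing with the guessed M1 bytes yields the corresponding M2 bytes: M2 = (c1 ⊕ c2) ⊕ M1.
byte 0: dd ^ 61 = bc
byte 1: 22 ^ 62 = 40
byte 2: db ^ 6f = b4
byte 3: a3 ^ 72 = d1
byte 4: fd ^ 74 = 89
byte 5: 26 ^ 20 = 06
byte 6: 30 ^ 6c = 5c
byte 7: 76 ^ 61 = 17
byte 8: 19 ^ 75 = 6c
byte 9: de ^ 6e = b0
byte 10: 75 ^ 63 = 16
byte 11: 74 ^ 68 = 1c

bc40b4d189065c176cb0161c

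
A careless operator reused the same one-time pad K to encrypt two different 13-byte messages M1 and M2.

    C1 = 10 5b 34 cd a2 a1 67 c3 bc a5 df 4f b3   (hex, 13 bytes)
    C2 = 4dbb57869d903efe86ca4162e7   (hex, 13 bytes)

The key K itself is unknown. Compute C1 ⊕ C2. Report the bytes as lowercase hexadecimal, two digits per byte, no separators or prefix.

C1 ⊕ C2 = (M1 ⊕ K) ⊕ (M2 ⊕ K) = M1 ⊕ M2 — the shared key cancels under XOR.
00010000 ⊕ 01001101 = 01011101
01011011 ⊕ 10111011 = 11100000
00110100 ⊕ 01010111 = 01100011
11001101 ⊕ 10000110 = 01001011
10100010 ⊕ 10011101 = 00111111
10100001 ⊕ 10010000 = 00110001
01100111 ⊕ 00111110 = 01011001
11000011 ⊕ 11111110 = 00111101
10111100 ⊕ 10000110 = 00111010
10100101 ⊕ 11001010 = 01101111
11011111 ⊕ 01000001 = 10011110
01001111 ⊕ 01100010 = 00101101
10110011 ⊕ 11100111 = 01010100

5de0634b3f31593d3a6f9e2d54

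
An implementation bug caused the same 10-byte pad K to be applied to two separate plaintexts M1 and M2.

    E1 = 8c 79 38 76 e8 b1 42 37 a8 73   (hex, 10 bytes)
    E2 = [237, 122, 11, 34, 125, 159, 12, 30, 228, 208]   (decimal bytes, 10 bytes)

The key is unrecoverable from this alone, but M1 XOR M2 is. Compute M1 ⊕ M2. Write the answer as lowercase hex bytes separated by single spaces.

61 03 33 54 95 2e 4e 29 4c a3

E1 ⊕ E2 = (M1 ⊕ K) ⊕ (M2 ⊕ K) = M1 ⊕ M2 — the shared key cancels under XOR.
8c xor ed = 61
79 xor 7a = 03
38 xor 0b = 33
76 xor 22 = 54
e8 xor 7d = 95
b1 xor 9f = 2e
42 xor 0c = 4e
37 xor 1e = 29
a8 xor e4 = 4c
73 xor d0 = a3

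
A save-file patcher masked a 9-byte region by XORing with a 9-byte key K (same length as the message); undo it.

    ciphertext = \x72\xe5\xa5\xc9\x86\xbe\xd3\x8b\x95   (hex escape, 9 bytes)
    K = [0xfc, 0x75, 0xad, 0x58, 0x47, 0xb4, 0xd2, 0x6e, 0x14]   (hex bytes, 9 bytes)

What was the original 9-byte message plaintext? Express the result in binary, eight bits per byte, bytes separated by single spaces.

10001110 10010000 00001000 10010001 11000001 00001010 00000001 11100101 10000001

XOR is its own inverse, so applying the key byte-wise gives the result directly.
114 XOR 252 = 142
229 XOR 117 = 144
165 XOR 173 =   8
201 XOR  88 = 145
134 XOR  71 = 193
190 XOR 180 =  10
211 XOR 210 =   1
139 XOR 110 = 229
149 XOR  20 = 129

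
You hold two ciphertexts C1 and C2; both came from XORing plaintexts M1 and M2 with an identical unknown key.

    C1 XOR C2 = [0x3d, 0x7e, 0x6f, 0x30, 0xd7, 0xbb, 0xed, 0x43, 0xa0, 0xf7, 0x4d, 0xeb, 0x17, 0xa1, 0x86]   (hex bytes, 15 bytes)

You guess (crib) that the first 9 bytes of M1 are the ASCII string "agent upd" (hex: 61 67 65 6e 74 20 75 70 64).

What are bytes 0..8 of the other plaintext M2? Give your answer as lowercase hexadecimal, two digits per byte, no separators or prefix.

Since C1 ⊕ C2 = M1 ⊕ M2, XORing with the guessed M1 bytes yields the corresponding M2 bytes: M2 = (C1 ⊕ C2) ⊕ M1.
3d ⊕ 61 = 5c
7e ⊕ 67 = 19
6f ⊕ 65 = 0a
30 ⊕ 6e = 5e
d7 ⊕ 74 = a3
bb ⊕ 20 = 9b
ed ⊕ 75 = 98
43 ⊕ 70 = 33
a0 ⊕ 64 = c4

5c190a5ea39b9833c4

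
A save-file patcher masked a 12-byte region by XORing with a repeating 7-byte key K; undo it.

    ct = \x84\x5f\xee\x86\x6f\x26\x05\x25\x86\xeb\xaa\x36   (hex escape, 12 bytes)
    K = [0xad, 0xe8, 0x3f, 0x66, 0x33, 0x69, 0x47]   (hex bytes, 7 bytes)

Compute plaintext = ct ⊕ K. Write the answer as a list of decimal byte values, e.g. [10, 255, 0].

[41, 183, 209, 224, 92, 79, 66, 136, 110, 212, 204, 5]

The 7-byte key repeats, so the effective keystream is ad e8 3f 66 33 69 47 ad e8 3f 66 33.
byte 0: 84 ⊕ ad = 29
byte 1: 5f ⊕ e8 = b7
byte 2: ee ⊕ 3f = d1
byte 3: 86 ⊕ 66 = e0
byte 4: 6f ⊕ 33 = 5c
byte 5: 26 ⊕ 69 = 4f
byte 6: 05 ⊕ 47 = 42
byte 7: 25 ⊕ ad = 88
byte 8: 86 ⊕ e8 = 6e
byte 9: eb ⊕ 3f = d4
byte 10: aa ⊕ 66 = cc
byte 11: 36 ⊕ 33 = 05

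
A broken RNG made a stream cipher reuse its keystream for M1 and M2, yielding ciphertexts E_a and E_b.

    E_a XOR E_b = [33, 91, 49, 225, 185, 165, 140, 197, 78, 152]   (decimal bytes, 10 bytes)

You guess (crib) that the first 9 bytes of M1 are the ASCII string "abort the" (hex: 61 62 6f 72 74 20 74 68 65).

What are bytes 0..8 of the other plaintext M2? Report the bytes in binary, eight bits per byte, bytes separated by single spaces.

Since E_a ⊕ E_b = M1 ⊕ M2, XORing with the guessed M1 bytes yields the corresponding M2 bytes: M2 = (E_a ⊕ E_b) ⊕ M1.
00100001 ⊕ 01100001 = 01000000
01011011 ⊕ 01100010 = 00111001
00110001 ⊕ 01101111 = 01011110
11100001 ⊕ 01110010 = 10010011
10111001 ⊕ 01110100 = 11001101
10100101 ⊕ 00100000 = 10000101
10001100 ⊕ 01110100 = 11111000
11000101 ⊕ 01101000 = 10101101
01001110 ⊕ 01100101 = 00101011

01000000 00111001 01011110 10010011 11001101 10000101 11111000 10101101 00101011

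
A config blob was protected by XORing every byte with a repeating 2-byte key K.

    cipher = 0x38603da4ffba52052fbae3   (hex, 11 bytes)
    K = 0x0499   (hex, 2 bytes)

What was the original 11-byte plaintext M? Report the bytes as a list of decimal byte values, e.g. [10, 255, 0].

[60, 249, 57, 61, 251, 35, 86, 156, 43, 35, 231]

The 2-byte key repeats, so the effective keystream is 04 99 04 99 04 99 04 99 04 99 04.
byte 0: 38 xor 04 = 3c
byte 1: 60 xor 99 = f9
byte 2: 3d xor 04 = 39
byte 3: a4 xor 99 = 3d
byte 4: ff xor 04 = fb
byte 5: ba xor 99 = 23
byte 6: 52 xor 04 = 56
byte 7: 05 xor 99 = 9c
byte 8: 2f xor 04 = 2b
byte 9: ba xor 99 = 23
byte 10: e3 xor 04 = e7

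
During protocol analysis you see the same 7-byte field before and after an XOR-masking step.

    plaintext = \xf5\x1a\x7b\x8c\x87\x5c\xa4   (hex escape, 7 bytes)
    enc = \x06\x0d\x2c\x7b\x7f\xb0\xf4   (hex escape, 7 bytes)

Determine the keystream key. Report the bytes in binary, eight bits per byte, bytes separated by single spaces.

11110011 00010111 01010111 11110111 11111000 11101100 01010000

Since enc = plaintext ⊕ key, XORing both sides with plaintext gives key = plaintext ⊕ enc.
f5 xor 06 = f3
1a xor 0d = 17
7b xor 2c = 57
8c xor 7b = f7
87 xor 7f = f8
5c xor b0 = ec
a4 xor f4 = 50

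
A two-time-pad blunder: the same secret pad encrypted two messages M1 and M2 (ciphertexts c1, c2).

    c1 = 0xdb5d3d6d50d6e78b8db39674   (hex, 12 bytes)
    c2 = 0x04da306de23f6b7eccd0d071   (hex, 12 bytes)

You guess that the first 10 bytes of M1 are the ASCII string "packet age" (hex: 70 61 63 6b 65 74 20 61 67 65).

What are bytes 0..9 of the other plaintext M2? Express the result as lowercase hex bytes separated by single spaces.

First, c1 ⊕ c2 = (M1 ⊕ K) ⊕ (M2 ⊕ K) = M1 ⊕ M2, so the key drops out. Then M2 = (M1 ⊕ M2) ⊕ M1 over the first 10 bytes.
byte 0: (db ^ 04) ^ 70 = df ^ 70 = af
byte 1: (5d ^ da) ^ 61 = 87 ^ 61 = e6
byte 2: (3d ^ 30) ^ 63 = 0d ^ 63 = 6e
byte 3: (6d ^ 6d) ^ 6b = 00 ^ 6b = 6b
byte 4: (50 ^ e2) ^ 65 = b2 ^ 65 = d7
byte 5: (d6 ^ 3f) ^ 74 = e9 ^ 74 = 9d
byte 6: (e7 ^ 6b) ^ 20 = 8c ^ 20 = ac
byte 7: (8b ^ 7e) ^ 61 = f5 ^ 61 = 94
byte 8: (8d ^ cc) ^ 67 = 41 ^ 67 = 26
byte 9: (b3 ^ d0) ^ 65 = 63 ^ 65 = 06

af e6 6e 6b d7 9d ac 94 26 06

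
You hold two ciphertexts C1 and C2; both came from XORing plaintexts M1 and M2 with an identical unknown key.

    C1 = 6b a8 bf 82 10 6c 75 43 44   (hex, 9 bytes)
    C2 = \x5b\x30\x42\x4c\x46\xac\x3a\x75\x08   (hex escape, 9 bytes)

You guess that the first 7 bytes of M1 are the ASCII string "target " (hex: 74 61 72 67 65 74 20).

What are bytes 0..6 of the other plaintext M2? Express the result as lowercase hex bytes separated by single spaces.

44 f9 8f a9 33 b4 6f

First, C1 ⊕ C2 = (M1 ⊕ K) ⊕ (M2 ⊕ K) = M1 ⊕ M2, so the key drops out. Then M2 = (M1 ⊕ M2) ⊕ M1 over the first 7 bytes.
byte 0: (6b ^ 5b) ^ 74 = 30 ^ 74 = 44
byte 1: (a8 ^ 30) ^ 61 = 98 ^ 61 = f9
byte 2: (bf ^ 42) ^ 72 = fd ^ 72 = 8f
byte 3: (82 ^ 4c) ^ 67 = ce ^ 67 = a9
byte 4: (10 ^ 46) ^ 65 = 56 ^ 65 = 33
byte 5: (6c ^ ac) ^ 74 = c0 ^ 74 = b4
byte 6: (75 ^ 3a) ^ 20 = 4f ^ 20 = 6f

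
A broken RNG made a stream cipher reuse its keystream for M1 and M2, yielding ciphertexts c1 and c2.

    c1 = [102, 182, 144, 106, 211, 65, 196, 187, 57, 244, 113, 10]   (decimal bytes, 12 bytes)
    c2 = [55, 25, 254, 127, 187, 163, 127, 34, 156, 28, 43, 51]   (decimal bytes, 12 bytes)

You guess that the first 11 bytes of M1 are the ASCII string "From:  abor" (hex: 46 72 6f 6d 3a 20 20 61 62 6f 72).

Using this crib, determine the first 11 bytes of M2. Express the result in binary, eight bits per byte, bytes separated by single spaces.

00010111 11011101 00000001 01111000 01010010 11000010 10011011 11111000 11000111 10000111 00101000

First, c1 ⊕ c2 = (M1 ⊕ K) ⊕ (M2 ⊕ K) = M1 ⊕ M2, so the key drops out. Then M2 = (M1 ⊕ M2) ⊕ M1 over the first 11 bytes.
byte 0: (66 ⊕ 37) ⊕ 46 = 51 ⊕ 46 = 17
byte 1: (b6 ⊕ 19) ⊕ 72 = af ⊕ 72 = dd
byte 2: (90 ⊕ fe) ⊕ 6f = 6e ⊕ 6f = 01
byte 3: (6a ⊕ 7f) ⊕ 6d = 15 ⊕ 6d = 78
byte 4: (d3 ⊕ bb) ⊕ 3a = 68 ⊕ 3a = 52
byte 5: (41 ⊕ a3) ⊕ 20 = e2 ⊕ 20 = c2
byte 6: (c4 ⊕ 7f) ⊕ 20 = bb ⊕ 20 = 9b
byte 7: (bb ⊕ 22) ⊕ 61 = 99 ⊕ 61 = f8
byte 8: (39 ⊕ 9c) ⊕ 62 = a5 ⊕ 62 = c7
byte 9: (f4 ⊕ 1c) ⊕ 6f = e8 ⊕ 6f = 87
byte 10: (71 ⊕ 2b) ⊕ 72 = 5a ⊕ 72 = 28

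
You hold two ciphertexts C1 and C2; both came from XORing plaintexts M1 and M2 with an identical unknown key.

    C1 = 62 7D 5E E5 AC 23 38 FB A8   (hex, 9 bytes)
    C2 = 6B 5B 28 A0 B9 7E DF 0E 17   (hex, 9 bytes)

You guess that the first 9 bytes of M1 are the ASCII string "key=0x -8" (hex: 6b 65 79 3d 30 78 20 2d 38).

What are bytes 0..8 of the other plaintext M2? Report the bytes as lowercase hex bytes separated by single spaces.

First, C1 ⊕ C2 = (M1 ⊕ K) ⊕ (M2 ⊕ K) = M1 ⊕ M2, so the key drops out. Then M2 = (M1 ⊕ M2) ⊕ M1 over the first 9 bytes.
byte 0: (62 xor 6b) xor 6b = 09 xor 6b = 62
byte 1: (7d xor 5b) xor 65 = 26 xor 65 = 43
byte 2: (5e xor 28) xor 79 = 76 xor 79 = 0f
byte 3: (e5 xor a0) xor 3d = 45 xor 3d = 78
byte 4: (ac xor b9) xor 30 = 15 xor 30 = 25
byte 5: (23 xor 7e) xor 78 = 5d xor 78 = 25
byte 6: (38 xor df) xor 20 = e7 xor 20 = c7
byte 7: (fb xor 0e) xor 2d = f5 xor 2d = d8
byte 8: (a8 xor 17) xor 38 = bf xor 38 = 87

62 43 0f 78 25 25 c7 d8 87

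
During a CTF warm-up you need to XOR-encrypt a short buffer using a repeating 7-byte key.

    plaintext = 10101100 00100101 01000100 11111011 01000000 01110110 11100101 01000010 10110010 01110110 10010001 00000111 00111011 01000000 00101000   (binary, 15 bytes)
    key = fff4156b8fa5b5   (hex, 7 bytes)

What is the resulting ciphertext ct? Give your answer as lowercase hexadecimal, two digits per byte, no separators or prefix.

The 7-byte key repeats, so the effective keystream is ff f4 15 6b 8f a5 b5 ff f4 15 6b 8f a5 b5 ff.
byte 0: 172 ^ 255 =  83
byte 1:  37 ^ 244 = 209
byte 2:  68 ^  21 =  81
byte 3: 251 ^ 107 = 144
byte 4:  64 ^ 143 = 207
byte 5: 118 ^ 165 = 211
byte 6: 229 ^ 181 =  80
byte 7:  66 ^ 255 = 189
byte 8: 178 ^ 244 =  70
byte 9: 118 ^  21 =  99
byte 10: 145 ^ 107 = 250
byte 11:   7 ^ 143 = 136
byte 12:  59 ^ 165 = 158
byte 13:  64 ^ 181 = 245
byte 14:  40 ^ 255 = 215

53d15190cfd350bd4663fa889ef5d7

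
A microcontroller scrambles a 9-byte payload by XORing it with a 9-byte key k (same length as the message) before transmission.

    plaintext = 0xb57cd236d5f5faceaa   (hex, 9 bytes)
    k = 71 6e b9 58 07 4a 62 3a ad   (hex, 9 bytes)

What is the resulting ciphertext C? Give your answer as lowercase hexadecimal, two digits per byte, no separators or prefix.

byte 0: 10110101 xor 01110001 = 11000100
byte 1: 01111100 xor 01101110 = 00010010
byte 2: 11010010 xor 10111001 = 01101011
byte 3: 00110110 xor 01011000 = 01101110
byte 4: 11010101 xor 00000111 = 11010010
byte 5: 11110101 xor 01001010 = 10111111
byte 6: 11111010 xor 01100010 = 10011000
byte 7: 11001110 xor 00111010 = 11110100
byte 8: 10101010 xor 10101101 = 00000111

c4126b6ed2bf98f407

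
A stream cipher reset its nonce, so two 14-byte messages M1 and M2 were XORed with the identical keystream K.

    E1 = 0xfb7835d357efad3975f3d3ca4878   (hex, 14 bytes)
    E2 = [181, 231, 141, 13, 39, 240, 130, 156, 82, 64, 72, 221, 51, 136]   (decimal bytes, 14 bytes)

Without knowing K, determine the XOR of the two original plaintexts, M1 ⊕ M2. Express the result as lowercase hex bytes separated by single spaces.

4e 9f b8 de 70 1f 2f a5 27 b3 9b 17 7b f0

E1 ⊕ E2 = (M1 ⊕ K) ⊕ (M2 ⊕ K) = M1 ⊕ M2 — the shared key cancels under XOR.
fb XOR b5 = 4e
78 XOR e7 = 9f
35 XOR 8d = b8
d3 XOR 0d = de
57 XOR 27 = 70
ef XOR f0 = 1f
ad XOR 82 = 2f
39 XOR 9c = a5
75 XOR 52 = 27
f3 XOR 40 = b3
d3 XOR 48 = 9b
ca XOR dd = 17
48 XOR 33 = 7b
78 XOR 88 = f0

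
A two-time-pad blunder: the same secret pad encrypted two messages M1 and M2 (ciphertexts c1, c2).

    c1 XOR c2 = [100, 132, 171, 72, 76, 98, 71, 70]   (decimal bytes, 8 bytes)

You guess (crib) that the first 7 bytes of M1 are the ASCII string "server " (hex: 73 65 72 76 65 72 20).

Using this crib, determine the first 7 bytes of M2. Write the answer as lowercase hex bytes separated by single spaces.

17 e1 d9 3e 29 10 67

Since c1 ⊕ c2 = M1 ⊕ M2, XORing with the guessed M1 bytes yields the corresponding M2 bytes: M2 = (c1 ⊕ c2) ⊕ M1.
100 XOR 115 =  23
132 XOR 101 = 225
171 XOR 114 = 217
 72 XOR 118 =  62
 76 XOR 101 =  41
 98 XOR 114 =  16
 71 XOR  32 = 103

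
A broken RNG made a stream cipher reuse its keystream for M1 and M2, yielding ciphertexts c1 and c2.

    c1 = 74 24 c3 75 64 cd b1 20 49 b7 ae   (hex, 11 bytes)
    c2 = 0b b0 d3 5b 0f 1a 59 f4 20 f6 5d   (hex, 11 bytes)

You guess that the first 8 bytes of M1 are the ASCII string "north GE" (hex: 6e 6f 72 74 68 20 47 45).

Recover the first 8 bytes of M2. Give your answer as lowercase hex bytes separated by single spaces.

11 fb 62 5a 03 f7 af 91

First, c1 ⊕ c2 = (M1 ⊕ K) ⊕ (M2 ⊕ K) = M1 ⊕ M2, so the key drops out. Then M2 = (M1 ⊕ M2) ⊕ M1 over the first 8 bytes.
byte 0: (74 XOR 0b) XOR 6e = 7f XOR 6e = 11
byte 1: (24 XOR b0) XOR 6f = 94 XOR 6f = fb
byte 2: (c3 XOR d3) XOR 72 = 10 XOR 72 = 62
byte 3: (75 XOR 5b) XOR 74 = 2e XOR 74 = 5a
byte 4: (64 XOR 0f) XOR 68 = 6b XOR 68 = 03
byte 5: (cd XOR 1a) XOR 20 = d7 XOR 20 = f7
byte 6: (b1 XOR 59) XOR 47 = e8 XOR 47 = af
byte 7: (20 XOR f4) XOR 45 = d4 XOR 45 = 91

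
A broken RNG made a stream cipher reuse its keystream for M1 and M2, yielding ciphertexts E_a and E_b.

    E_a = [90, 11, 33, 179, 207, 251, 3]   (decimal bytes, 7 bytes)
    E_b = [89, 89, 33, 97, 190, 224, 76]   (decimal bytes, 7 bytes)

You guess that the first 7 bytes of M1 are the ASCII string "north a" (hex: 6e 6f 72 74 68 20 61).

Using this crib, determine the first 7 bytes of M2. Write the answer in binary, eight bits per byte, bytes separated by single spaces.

First, E_a ⊕ E_b = (M1 ⊕ K) ⊕ (M2 ⊕ K) = M1 ⊕ M2, so the key drops out. Then M2 = (M1 ⊕ M2) ⊕ M1 over the first 7 bytes.
byte 0: (5a ^ 59) ^ 6e = 03 ^ 6e = 6d
byte 1: (0b ^ 59) ^ 6f = 52 ^ 6f = 3d
byte 2: (21 ^ 21) ^ 72 = 00 ^ 72 = 72
byte 3: (b3 ^ 61) ^ 74 = d2 ^ 74 = a6
byte 4: (cf ^ be) ^ 68 = 71 ^ 68 = 19
byte 5: (fb ^ e0) ^ 20 = 1b ^ 20 = 3b
byte 6: (03 ^ 4c) ^ 61 = 4f ^ 61 = 2e

01101101 00111101 01110010 10100110 00011001 00111011 00101110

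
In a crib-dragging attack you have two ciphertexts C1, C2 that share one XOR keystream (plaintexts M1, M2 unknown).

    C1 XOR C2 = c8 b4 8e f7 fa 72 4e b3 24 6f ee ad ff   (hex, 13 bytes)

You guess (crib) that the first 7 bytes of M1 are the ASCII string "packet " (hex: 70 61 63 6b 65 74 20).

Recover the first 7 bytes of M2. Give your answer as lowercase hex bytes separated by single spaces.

b8 d5 ed 9c 9f 06 6e

Since C1 ⊕ C2 = M1 ⊕ M2, XORing with the guessed M1 bytes yields the corresponding M2 bytes: M2 = (C1 ⊕ C2) ⊕ M1.
c8 xor 70 = b8
b4 xor 61 = d5
8e xor 63 = ed
f7 xor 6b = 9c
fa xor 65 = 9f
72 xor 74 = 06
4e xor 20 = 6e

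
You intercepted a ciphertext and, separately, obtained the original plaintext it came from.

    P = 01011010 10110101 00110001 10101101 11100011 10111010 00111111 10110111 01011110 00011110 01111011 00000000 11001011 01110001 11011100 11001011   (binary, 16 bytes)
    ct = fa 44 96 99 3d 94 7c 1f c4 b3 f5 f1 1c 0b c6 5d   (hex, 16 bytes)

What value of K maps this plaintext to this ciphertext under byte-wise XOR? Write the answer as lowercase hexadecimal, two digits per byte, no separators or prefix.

a0f1a734de2e43a89aad8ef1d77a1a96

Since ct = P ⊕ K, XORing both sides with P gives K = P ⊕ ct.
5a ^ fa = a0
b5 ^ 44 = f1
31 ^ 96 = a7
ad ^ 99 = 34
e3 ^ 3d = de
ba ^ 94 = 2e
3f ^ 7c = 43
b7 ^ 1f = a8
5e ^ c4 = 9a
1e ^ b3 = ad
7b ^ f5 = 8e
00 ^ f1 = f1
cb ^ 1c = d7
71 ^ 0b = 7a
dc ^ c6 = 1a
cb ^ 5d = 96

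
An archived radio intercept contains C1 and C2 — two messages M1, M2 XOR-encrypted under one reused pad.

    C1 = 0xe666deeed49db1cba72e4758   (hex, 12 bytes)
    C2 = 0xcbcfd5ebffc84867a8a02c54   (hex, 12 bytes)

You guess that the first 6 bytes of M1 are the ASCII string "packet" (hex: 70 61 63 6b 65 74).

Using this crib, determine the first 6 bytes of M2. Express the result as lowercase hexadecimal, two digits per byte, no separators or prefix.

5dc8686e4e21

First, C1 ⊕ C2 = (M1 ⊕ K) ⊕ (M2 ⊕ K) = M1 ⊕ M2, so the key drops out. Then M2 = (M1 ⊕ M2) ⊕ M1 over the first 6 bytes.
byte 0: (e6 XOR cb) XOR 70 = 2d XOR 70 = 5d
byte 1: (66 XOR cf) XOR 61 = a9 XOR 61 = c8
byte 2: (de XOR d5) XOR 63 = 0b XOR 63 = 68
byte 3: (ee XOR eb) XOR 6b = 05 XOR 6b = 6e
byte 4: (d4 XOR ff) XOR 65 = 2b XOR 65 = 4e
byte 5: (9d XOR c8) XOR 74 = 55 XOR 74 = 21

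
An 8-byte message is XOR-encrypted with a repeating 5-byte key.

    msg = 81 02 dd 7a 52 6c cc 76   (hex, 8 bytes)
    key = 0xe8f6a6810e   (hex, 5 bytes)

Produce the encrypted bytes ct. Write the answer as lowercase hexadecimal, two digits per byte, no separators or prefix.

69f47bfb5c843ad0

The 5-byte key repeats, so the effective keystream is e8 f6 a6 81 0e e8 f6 a6.
byte 0: 10000001 ⊕ 11101000 = 01101001
byte 1: 00000010 ⊕ 11110110 = 11110100
byte 2: 11011101 ⊕ 10100110 = 01111011
byte 3: 01111010 ⊕ 10000001 = 11111011
byte 4: 01010010 ⊕ 00001110 = 01011100
byte 5: 01101100 ⊕ 11101000 = 10000100
byte 6: 11001100 ⊕ 11110110 = 00111010
byte 7: 01110110 ⊕ 10100110 = 11010000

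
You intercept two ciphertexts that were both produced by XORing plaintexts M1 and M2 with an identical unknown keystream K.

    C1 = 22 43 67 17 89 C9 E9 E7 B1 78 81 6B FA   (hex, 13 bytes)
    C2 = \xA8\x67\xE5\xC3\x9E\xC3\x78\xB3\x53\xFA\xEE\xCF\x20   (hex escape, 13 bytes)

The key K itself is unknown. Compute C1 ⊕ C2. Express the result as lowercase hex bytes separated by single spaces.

8a 24 82 d4 17 0a 91 54 e2 82 6f a4 da

C1 ⊕ C2 = (M1 ⊕ K) ⊕ (M2 ⊕ K) = M1 ⊕ M2 — the shared key cancels under XOR.
byte 0: 22 XOR a8 = 8a
byte 1: 43 XOR 67 = 24
byte 2: 67 XOR e5 = 82
byte 3: 17 XOR c3 = d4
byte 4: 89 XOR 9e = 17
byte 5: c9 XOR c3 = 0a
byte 6: e9 XOR 78 = 91
byte 7: e7 XOR b3 = 54
byte 8: b1 XOR 53 = e2
byte 9: 78 XOR fa = 82
byte 10: 81 XOR ee = 6f
byte 11: 6b XOR cf = a4
byte 12: fa XOR 20 = da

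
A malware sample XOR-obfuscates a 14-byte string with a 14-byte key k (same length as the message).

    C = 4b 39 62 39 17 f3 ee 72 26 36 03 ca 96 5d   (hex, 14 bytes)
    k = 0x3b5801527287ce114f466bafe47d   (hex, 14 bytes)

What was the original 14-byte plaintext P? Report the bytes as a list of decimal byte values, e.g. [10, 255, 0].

[112, 97, 99, 107, 101, 116, 32, 99, 105, 112, 104, 101, 114, 32]

XOR is its own inverse, so applying the key byte-wise gives the result directly.
 75 ^  59 = 112
 57 ^  88 =  97
 98 ^   1 =  99
 57 ^  82 = 107
 23 ^ 114 = 101
243 ^ 135 = 116
238 ^ 206 =  32
114 ^  17 =  99
 38 ^  79 = 105
 54 ^  70 = 112
  3 ^ 107 = 104
202 ^ 175 = 101
150 ^ 228 = 114
 93 ^ 125 =  32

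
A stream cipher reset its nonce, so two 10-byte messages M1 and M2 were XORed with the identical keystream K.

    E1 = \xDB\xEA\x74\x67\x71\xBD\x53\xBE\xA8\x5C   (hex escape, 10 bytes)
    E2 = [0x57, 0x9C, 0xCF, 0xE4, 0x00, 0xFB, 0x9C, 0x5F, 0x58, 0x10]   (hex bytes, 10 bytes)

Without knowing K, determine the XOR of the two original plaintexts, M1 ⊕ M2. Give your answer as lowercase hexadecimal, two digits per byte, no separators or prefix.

E1 ⊕ E2 = (M1 ⊕ K) ⊕ (M2 ⊕ K) = M1 ⊕ M2 — the shared key cancels under XOR.
byte 0: db ^ 57 = 8c
byte 1: ea ^ 9c = 76
byte 2: 74 ^ cf = bb
byte 3: 67 ^ e4 = 83
byte 4: 71 ^ 00 = 71
byte 5: bd ^ fb = 46
byte 6: 53 ^ 9c = cf
byte 7: be ^ 5f = e1
byte 8: a8 ^ 58 = f0
byte 9: 5c ^ 10 = 4c

8c76bb837146cfe1f04c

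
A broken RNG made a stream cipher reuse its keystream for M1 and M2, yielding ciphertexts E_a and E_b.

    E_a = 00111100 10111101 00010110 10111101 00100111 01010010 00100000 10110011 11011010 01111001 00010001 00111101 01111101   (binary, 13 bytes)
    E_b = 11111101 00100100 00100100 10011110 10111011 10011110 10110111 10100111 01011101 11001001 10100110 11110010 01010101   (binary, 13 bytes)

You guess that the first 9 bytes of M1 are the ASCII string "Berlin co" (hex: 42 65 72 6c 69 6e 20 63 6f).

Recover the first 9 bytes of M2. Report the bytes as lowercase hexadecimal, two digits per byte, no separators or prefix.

83fc404ff5a2b777e8

First, E_a ⊕ E_b = (M1 ⊕ K) ⊕ (M2 ⊕ K) = M1 ⊕ M2, so the key drops out. Then M2 = (M1 ⊕ M2) ⊕ M1 over the first 9 bytes.
byte 0: (3c xor fd) xor 42 = c1 xor 42 = 83
byte 1: (bd xor 24) xor 65 = 99 xor 65 = fc
byte 2: (16 xor 24) xor 72 = 32 xor 72 = 40
byte 3: (bd xor 9e) xor 6c = 23 xor 6c = 4f
byte 4: (27 xor bb) xor 69 = 9c xor 69 = f5
byte 5: (52 xor 9e) xor 6e = cc xor 6e = a2
byte 6: (20 xor b7) xor 20 = 97 xor 20 = b7
byte 7: (b3 xor a7) xor 63 = 14 xor 63 = 77
byte 8: (da xor 5d) xor 6f = 87 xor 6f = e8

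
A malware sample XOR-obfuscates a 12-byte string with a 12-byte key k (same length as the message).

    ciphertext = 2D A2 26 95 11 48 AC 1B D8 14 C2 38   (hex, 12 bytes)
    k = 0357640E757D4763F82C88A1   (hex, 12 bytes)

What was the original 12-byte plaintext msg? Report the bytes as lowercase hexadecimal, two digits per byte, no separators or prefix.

2d XOR 03 = 2e
a2 XOR 57 = f5
26 XOR 64 = 42
95 XOR 0e = 9b
11 XOR 75 = 64
48 XOR 7d = 35
ac XOR 47 = eb
1b XOR 63 = 78
d8 XOR f8 = 20
14 XOR 2c = 38
c2 XOR 88 = 4a
38 XOR a1 = 99

2ef5429b6435eb7820384a99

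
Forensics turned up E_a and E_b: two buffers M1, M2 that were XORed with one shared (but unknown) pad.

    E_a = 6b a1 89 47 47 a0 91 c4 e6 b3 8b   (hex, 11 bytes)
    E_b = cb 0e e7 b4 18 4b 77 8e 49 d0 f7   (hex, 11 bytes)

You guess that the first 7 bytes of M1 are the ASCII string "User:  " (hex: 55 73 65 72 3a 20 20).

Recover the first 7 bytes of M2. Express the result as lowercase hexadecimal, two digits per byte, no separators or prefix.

First, E_a ⊕ E_b = (M1 ⊕ K) ⊕ (M2 ⊕ K) = M1 ⊕ M2, so the key drops out. Then M2 = (M1 ⊕ M2) ⊕ M1 over the first 7 bytes.
byte 0: (6b xor cb) xor 55 = a0 xor 55 = f5
byte 1: (a1 xor 0e) xor 73 = af xor 73 = dc
byte 2: (89 xor e7) xor 65 = 6e xor 65 = 0b
byte 3: (47 xor b4) xor 72 = f3 xor 72 = 81
byte 4: (47 xor 18) xor 3a = 5f xor 3a = 65
byte 5: (a0 xor 4b) xor 20 = eb xor 20 = cb
byte 6: (91 xor 77) xor 20 = e6 xor 20 = c6

f5dc0b8165cbc6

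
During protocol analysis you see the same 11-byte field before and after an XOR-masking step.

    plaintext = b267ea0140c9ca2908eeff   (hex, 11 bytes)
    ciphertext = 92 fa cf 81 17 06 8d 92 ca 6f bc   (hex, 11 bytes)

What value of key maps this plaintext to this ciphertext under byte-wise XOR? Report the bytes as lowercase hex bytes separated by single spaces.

20 9d 25 80 57 cf 47 bb c2 81 43

Since ciphertext = plaintext ⊕ key, XORing both sides with plaintext gives key = plaintext ⊕ ciphertext.
byte 0: 10110010 XOR 10010010 = 00100000
byte 1: 01100111 XOR 11111010 = 10011101
byte 2: 11101010 XOR 11001111 = 00100101
byte 3: 00000001 XOR 10000001 = 10000000
byte 4: 01000000 XOR 00010111 = 01010111
byte 5: 11001001 XOR 00000110 = 11001111
byte 6: 11001010 XOR 10001101 = 01000111
byte 7: 00101001 XOR 10010010 = 10111011
byte 8: 00001000 XOR 11001010 = 11000010
byte 9: 11101110 XOR 01101111 = 10000001
byte 10: 11111111 XOR 10111100 = 01000011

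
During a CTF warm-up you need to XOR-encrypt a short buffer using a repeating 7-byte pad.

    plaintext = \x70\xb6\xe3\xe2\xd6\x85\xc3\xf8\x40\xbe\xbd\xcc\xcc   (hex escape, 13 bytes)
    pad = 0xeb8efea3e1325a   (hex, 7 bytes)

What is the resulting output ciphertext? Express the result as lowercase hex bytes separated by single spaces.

The 7-byte key repeats, so the effective keystream is eb 8e fe a3 e1 32 5a eb 8e fe a3 e1 32.
byte 0: 70 XOR eb = 9b
byte 1: b6 XOR 8e = 38
byte 2: e3 XOR fe = 1d
byte 3: e2 XOR a3 = 41
byte 4: d6 XOR e1 = 37
byte 5: 85 XOR 32 = b7
byte 6: c3 XOR 5a = 99
byte 7: f8 XOR eb = 13
byte 8: 40 XOR 8e = ce
byte 9: be XOR fe = 40
byte 10: bd XOR a3 = 1e
byte 11: cc XOR e1 = 2d
byte 12: cc XOR 32 = fe

9b 38 1d 41 37 b7 99 13 ce 40 1e 2d fe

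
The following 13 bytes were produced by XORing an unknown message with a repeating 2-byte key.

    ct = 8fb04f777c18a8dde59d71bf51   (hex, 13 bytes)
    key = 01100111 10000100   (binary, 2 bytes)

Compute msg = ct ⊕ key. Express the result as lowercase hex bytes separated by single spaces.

e8 34 28 f3 1b 9c cf 59 82 19 16 3b 36

The 2-byte key repeats, so the effective keystream is 67 84 67 84 67 84 67 84 67 84 67 84 67.
byte 0: 8f xor 67 = e8
byte 1: b0 xor 84 = 34
byte 2: 4f xor 67 = 28
byte 3: 77 xor 84 = f3
byte 4: 7c xor 67 = 1b
byte 5: 18 xor 84 = 9c
byte 6: a8 xor 67 = cf
byte 7: dd xor 84 = 59
byte 8: e5 xor 67 = 82
byte 9: 9d xor 84 = 19
byte 10: 71 xor 67 = 16
byte 11: bf xor 84 = 3b
byte 12: 51 xor 67 = 36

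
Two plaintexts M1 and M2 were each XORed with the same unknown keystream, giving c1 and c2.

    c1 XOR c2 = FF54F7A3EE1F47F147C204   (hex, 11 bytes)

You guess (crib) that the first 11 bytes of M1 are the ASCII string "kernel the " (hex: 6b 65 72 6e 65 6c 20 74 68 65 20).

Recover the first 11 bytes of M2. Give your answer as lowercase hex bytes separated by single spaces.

94 31 85 cd 8b 73 67 85 2f a7 24

Since c1 ⊕ c2 = M1 ⊕ M2, XORing with the guessed M1 bytes yields the corresponding M2 bytes: M2 = (c1 ⊕ c2) ⊕ M1.
byte 0: 255 ⊕ 107 = 148
byte 1:  84 ⊕ 101 =  49
byte 2: 247 ⊕ 114 = 133
byte 3: 163 ⊕ 110 = 205
byte 4: 238 ⊕ 101 = 139
byte 5:  31 ⊕ 108 = 115
byte 6:  71 ⊕  32 = 103
byte 7: 241 ⊕ 116 = 133
byte 8:  71 ⊕ 104 =  47
byte 9: 194 ⊕ 101 = 167
byte 10:   4 ⊕  32 =  36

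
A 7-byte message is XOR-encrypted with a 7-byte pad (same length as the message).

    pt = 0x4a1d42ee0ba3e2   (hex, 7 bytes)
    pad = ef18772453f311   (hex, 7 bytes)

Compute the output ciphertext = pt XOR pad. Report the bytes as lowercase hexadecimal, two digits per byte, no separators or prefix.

XOR is its own inverse, so applying the key byte-wise gives the result directly.
4a xor ef = a5
1d xor 18 = 05
42 xor 77 = 35
ee xor 24 = ca
0b xor 53 = 58
a3 xor f3 = 50
e2 xor 11 = f3

a50535ca5850f3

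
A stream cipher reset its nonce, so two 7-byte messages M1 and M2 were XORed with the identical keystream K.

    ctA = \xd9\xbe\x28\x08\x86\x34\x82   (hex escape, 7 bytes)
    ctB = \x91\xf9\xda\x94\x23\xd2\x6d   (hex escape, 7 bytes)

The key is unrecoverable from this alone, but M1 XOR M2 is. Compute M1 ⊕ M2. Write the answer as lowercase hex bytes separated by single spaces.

48 47 f2 9c a5 e6 ef

ctA ⊕ ctB = (M1 ⊕ K) ⊕ (M2 ⊕ K) = M1 ⊕ M2 — the shared key cancels under XOR.
11011001 xor 10010001 = 01001000
10111110 xor 11111001 = 01000111
00101000 xor 11011010 = 11110010
00001000 xor 10010100 = 10011100
10000110 xor 00100011 = 10100101
00110100 xor 11010010 = 11100110
10000010 xor 01101101 = 11101111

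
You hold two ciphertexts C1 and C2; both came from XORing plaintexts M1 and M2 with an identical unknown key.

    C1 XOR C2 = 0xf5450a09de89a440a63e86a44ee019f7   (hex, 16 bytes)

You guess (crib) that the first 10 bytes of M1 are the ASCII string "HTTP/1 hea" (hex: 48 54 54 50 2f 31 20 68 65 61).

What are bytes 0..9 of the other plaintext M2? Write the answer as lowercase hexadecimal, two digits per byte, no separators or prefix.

Since C1 ⊕ C2 = M1 ⊕ M2, XORing with the guessed M1 bytes yields the corresponding M2 bytes: M2 = (C1 ⊕ C2) ⊕ M1.
11110101 ^ 01001000 = 10111101
01000101 ^ 01010100 = 00010001
00001010 ^ 01010100 = 01011110
00001001 ^ 01010000 = 01011001
11011110 ^ 00101111 = 11110001
10001001 ^ 00110001 = 10111000
10100100 ^ 00100000 = 10000100
01000000 ^ 01101000 = 00101000
10100110 ^ 01100101 = 11000011
00111110 ^ 01100001 = 01011111

bd115e59f1b88428c35f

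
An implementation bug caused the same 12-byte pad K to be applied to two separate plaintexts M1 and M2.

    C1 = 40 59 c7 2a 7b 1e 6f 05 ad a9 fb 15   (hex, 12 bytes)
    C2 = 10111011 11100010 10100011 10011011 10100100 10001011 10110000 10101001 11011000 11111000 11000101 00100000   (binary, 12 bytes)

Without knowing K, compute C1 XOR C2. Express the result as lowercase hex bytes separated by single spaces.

fb bb 64 b1 df 95 df ac 75 51 3e 35

C1 ⊕ C2 = (M1 ⊕ K) ⊕ (M2 ⊕ K) = M1 ⊕ M2 — the shared key cancels under XOR.
40 ⊕ bb = fb
59 ⊕ e2 = bb
c7 ⊕ a3 = 64
2a ⊕ 9b = b1
7b ⊕ a4 = df
1e ⊕ 8b = 95
6f ⊕ b0 = df
05 ⊕ a9 = ac
ad ⊕ d8 = 75
a9 ⊕ f8 = 51
fb ⊕ c5 = 3e
15 ⊕ 20 = 35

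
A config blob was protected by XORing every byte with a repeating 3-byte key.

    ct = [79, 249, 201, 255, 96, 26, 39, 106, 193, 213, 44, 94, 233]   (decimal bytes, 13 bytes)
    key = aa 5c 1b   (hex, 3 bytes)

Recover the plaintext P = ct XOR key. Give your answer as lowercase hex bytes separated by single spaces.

e5 a5 d2 55 3c 01 8d 36 da 7f 70 45 43

The 3-byte key repeats, so the effective keystream is aa 5c 1b aa 5c 1b aa 5c 1b aa 5c 1b aa.
byte 0: 4f ⊕ aa = e5
byte 1: f9 ⊕ 5c = a5
byte 2: c9 ⊕ 1b = d2
byte 3: ff ⊕ aa = 55
byte 4: 60 ⊕ 5c = 3c
byte 5: 1a ⊕ 1b = 01
byte 6: 27 ⊕ aa = 8d
byte 7: 6a ⊕ 5c = 36
byte 8: c1 ⊕ 1b = da
byte 9: d5 ⊕ aa = 7f
byte 10: 2c ⊕ 5c = 70
byte 11: 5e ⊕ 1b = 45
byte 12: e9 ⊕ aa = 43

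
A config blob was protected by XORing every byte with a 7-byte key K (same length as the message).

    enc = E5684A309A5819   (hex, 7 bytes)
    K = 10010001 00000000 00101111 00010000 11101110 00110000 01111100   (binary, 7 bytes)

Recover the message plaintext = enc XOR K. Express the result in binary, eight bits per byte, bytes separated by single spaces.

01110100 01101000 01100101 00100000 01110100 01101000 01100101

XOR is its own inverse, so applying the key byte-wise gives the result directly.
e5 ^ 91 = 74
68 ^ 00 = 68
4a ^ 2f = 65
30 ^ 10 = 20
9a ^ ee = 74
58 ^ 30 = 68
19 ^ 7c = 65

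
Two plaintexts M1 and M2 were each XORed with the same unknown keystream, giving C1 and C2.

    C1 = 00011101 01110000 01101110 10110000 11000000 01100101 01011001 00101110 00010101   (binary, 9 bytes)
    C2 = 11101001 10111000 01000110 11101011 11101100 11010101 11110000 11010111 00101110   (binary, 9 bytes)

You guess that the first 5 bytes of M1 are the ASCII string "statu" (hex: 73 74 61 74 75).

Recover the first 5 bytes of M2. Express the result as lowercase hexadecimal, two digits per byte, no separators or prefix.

First, C1 ⊕ C2 = (M1 ⊕ K) ⊕ (M2 ⊕ K) = M1 ⊕ M2, so the key drops out. Then M2 = (M1 ⊕ M2) ⊕ M1 over the first 5 bytes.
byte 0: (1d ^ e9) ^ 73 = f4 ^ 73 = 87
byte 1: (70 ^ b8) ^ 74 = c8 ^ 74 = bc
byte 2: (6e ^ 46) ^ 61 = 28 ^ 61 = 49
byte 3: (b0 ^ eb) ^ 74 = 5b ^ 74 = 2f
byte 4: (c0 ^ ec) ^ 75 = 2c ^ 75 = 59

87bc492f59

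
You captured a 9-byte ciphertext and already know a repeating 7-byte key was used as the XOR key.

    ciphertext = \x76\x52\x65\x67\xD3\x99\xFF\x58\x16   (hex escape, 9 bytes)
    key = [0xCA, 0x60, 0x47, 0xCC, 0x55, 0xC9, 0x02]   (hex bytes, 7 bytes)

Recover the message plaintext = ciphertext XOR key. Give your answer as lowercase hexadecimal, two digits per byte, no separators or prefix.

bc3222ab8650fd9276

The 7-byte key repeats, so the effective keystream is ca 60 47 cc 55 c9 02 ca 60.
byte 0: 01110110 XOR 11001010 = 10111100
byte 1: 01010010 XOR 01100000 = 00110010
byte 2: 01100101 XOR 01000111 = 00100010
byte 3: 01100111 XOR 11001100 = 10101011
byte 4: 11010011 XOR 01010101 = 10000110
byte 5: 10011001 XOR 11001001 = 01010000
byte 6: 11111111 XOR 00000010 = 11111101
byte 7: 01011000 XOR 11001010 = 10010010
byte 8: 00010110 XOR 01100000 = 01110110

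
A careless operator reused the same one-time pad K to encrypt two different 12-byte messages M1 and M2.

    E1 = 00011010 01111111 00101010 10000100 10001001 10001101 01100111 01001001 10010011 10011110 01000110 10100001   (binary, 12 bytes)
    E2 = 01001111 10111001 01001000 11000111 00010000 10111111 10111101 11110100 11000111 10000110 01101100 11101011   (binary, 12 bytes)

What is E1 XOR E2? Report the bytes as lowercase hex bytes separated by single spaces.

E1 ⊕ E2 = (M1 ⊕ K) ⊕ (M2 ⊕ K) = M1 ⊕ M2 — the shared key cancels under XOR.
1a XOR 4f = 55
7f XOR b9 = c6
2a XOR 48 = 62
84 XOR c7 = 43
89 XOR 10 = 99
8d XOR bf = 32
67 XOR bd = da
49 XOR f4 = bd
93 XOR c7 = 54
9e XOR 86 = 18
46 XOR 6c = 2a
a1 XOR eb = 4a

55 c6 62 43 99 32 da bd 54 18 2a 4a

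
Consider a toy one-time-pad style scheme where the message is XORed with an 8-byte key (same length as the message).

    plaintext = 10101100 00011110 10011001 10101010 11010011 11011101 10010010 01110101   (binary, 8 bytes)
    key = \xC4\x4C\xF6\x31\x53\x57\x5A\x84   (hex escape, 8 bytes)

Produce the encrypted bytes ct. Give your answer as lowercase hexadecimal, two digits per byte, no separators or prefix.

XOR is its own inverse, so applying the key byte-wise gives the result directly.
10101100 ^ 11000100 = 01101000
00011110 ^ 01001100 = 01010010
10011001 ^ 11110110 = 01101111
10101010 ^ 00110001 = 10011011
11010011 ^ 01010011 = 10000000
11011101 ^ 01010111 = 10001010
10010010 ^ 01011010 = 11001000
01110101 ^ 10000100 = 11110001

68526f9b808ac8f1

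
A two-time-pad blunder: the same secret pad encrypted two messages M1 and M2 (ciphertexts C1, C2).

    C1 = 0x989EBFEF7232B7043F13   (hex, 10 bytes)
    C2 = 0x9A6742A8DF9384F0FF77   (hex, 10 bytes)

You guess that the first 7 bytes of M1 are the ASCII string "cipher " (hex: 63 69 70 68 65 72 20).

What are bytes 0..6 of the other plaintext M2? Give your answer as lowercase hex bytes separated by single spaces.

First, C1 ⊕ C2 = (M1 ⊕ K) ⊕ (M2 ⊕ K) = M1 ⊕ M2, so the key drops out. Then M2 = (M1 ⊕ M2) ⊕ M1 over the first 7 bytes.
byte 0: (98 xor 9a) xor 63 = 02 xor 63 = 61
byte 1: (9e xor 67) xor 69 = f9 xor 69 = 90
byte 2: (bf xor 42) xor 70 = fd xor 70 = 8d
byte 3: (ef xor a8) xor 68 = 47 xor 68 = 2f
byte 4: (72 xor df) xor 65 = ad xor 65 = c8
byte 5: (32 xor 93) xor 72 = a1 xor 72 = d3
byte 6: (b7 xor 84) xor 20 = 33 xor 20 = 13

61 90 8d 2f c8 d3 13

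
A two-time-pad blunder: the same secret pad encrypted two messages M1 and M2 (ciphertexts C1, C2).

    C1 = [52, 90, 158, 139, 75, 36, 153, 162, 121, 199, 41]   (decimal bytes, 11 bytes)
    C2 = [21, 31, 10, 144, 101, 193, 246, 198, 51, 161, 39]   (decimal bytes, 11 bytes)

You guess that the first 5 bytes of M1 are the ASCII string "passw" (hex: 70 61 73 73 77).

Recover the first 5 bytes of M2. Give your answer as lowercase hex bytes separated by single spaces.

51 24 e7 68 59

First, C1 ⊕ C2 = (M1 ⊕ K) ⊕ (M2 ⊕ K) = M1 ⊕ M2, so the key drops out. Then M2 = (M1 ⊕ M2) ⊕ M1 over the first 5 bytes.
byte 0: (34 ^ 15) ^ 70 = 21 ^ 70 = 51
byte 1: (5a ^ 1f) ^ 61 = 45 ^ 61 = 24
byte 2: (9e ^ 0a) ^ 73 = 94 ^ 73 = e7
byte 3: (8b ^ 90) ^ 73 = 1b ^ 73 = 68
byte 4: (4b ^ 65) ^ 77 = 2e ^ 77 = 59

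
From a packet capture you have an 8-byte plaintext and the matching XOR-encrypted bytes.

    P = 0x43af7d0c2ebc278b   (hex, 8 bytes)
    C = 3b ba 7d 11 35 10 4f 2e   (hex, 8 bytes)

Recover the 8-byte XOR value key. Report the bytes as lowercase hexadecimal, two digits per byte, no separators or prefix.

7815001d1bac68a5

Since C = P ⊕ key, XORing both sides with P gives key = P ⊕ C.
01000011 xor 00111011 = 01111000
10101111 xor 10111010 = 00010101
01111101 xor 01111101 = 00000000
00001100 xor 00010001 = 00011101
00101110 xor 00110101 = 00011011
10111100 xor 00010000 = 10101100
00100111 xor 01001111 = 01101000
10001011 xor 00101110 = 10100101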